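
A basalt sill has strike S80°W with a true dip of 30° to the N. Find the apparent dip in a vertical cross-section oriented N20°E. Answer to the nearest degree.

The section lies 60° from the strike.
tan(apparent dip) = tan 30° · sin 60° = 0.5000
apparent dip = arctan 0.5000 = 26.57°

27°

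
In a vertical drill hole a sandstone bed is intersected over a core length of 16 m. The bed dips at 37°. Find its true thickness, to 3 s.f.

True thickness t = h · cos(dip) = 16 × cos 37°
t = 16 × 0.7986 = 12.778 m

12.8 m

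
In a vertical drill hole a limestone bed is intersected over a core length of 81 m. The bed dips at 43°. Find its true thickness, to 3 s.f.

59.2 m

True thickness t = h · cos(dip) = 81 × cos 43°
t = 81 × 0.7314 = 59.240 m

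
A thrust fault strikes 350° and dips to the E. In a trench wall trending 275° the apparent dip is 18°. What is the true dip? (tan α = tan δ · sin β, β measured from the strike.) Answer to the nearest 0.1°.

The section is 75° from the strike.
tan(true dip) = tan 18° / sin 75° = 0.3364
true dip = arctan 0.3364 = 18.59°

18.6°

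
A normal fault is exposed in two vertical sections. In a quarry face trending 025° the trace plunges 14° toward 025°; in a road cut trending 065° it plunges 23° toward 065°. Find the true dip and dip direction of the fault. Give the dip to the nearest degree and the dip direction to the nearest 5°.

The two traces are lines in the plane: v₁ = (sin 25°·cos 14°, cos 25°·cos 14°, −sin 14°), v₂ = (sin 65°·cos 23°, cos 65°·cos 23°, −sin 23°).
The plane normal is n = v₁ × v₂ ∝ (0.249, 0.042, 0.574).
tan δ = √(n_x²+n_y²)/n_z = 0.253/0.574, so δ = 23.8°.
Dip direction = atan2(0.249, 0.042) = 81° (azimuth of n's horizontal projection).

true dip 24°, dip direction 080°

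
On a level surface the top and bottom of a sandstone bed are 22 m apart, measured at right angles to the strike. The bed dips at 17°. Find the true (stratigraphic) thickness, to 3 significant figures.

6.43 m

True thickness t = w · sin(dip) = 22 × sin 17°
t = 22 × 0.2924 = 6.432 m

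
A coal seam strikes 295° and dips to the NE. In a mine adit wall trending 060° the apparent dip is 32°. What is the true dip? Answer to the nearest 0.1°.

The section is 55° from the strike.
tan δ = tan α / sin β = tan 32° / sin 55° = 0.6249 / 0.8192 = 0.7628
δ = arctan(0.7628) = 37.34°

37.3°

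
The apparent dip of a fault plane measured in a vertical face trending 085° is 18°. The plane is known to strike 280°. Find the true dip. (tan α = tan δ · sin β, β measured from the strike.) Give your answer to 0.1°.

51.5°

The section is 15° from the strike.
tan(true dip) = tan 18° / sin 15° = 1.2554
true dip = arctan 1.2554 = 51.46°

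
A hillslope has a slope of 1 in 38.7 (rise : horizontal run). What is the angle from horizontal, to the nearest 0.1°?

1.5°

tan θ = 1/38.7 = 0.0258
θ = arctan(0.0258) = 1.48°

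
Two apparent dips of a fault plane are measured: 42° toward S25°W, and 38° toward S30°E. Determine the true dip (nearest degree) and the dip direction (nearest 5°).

true dip 44°, dip direction 185°

The two traces are lines in the plane: v₁ = (sin 205°·cos 42°, cos 205°·cos 42°, −sin 42°), v₂ = (sin 150°·cos 38°, cos 150°·cos 38°, −sin 38°).
Cross product v₁ × v₂ gives the pole to the plane: n ∝ (-0.042, -0.457, 0.480).
True dip = arccos(n_z / |n|) = arccos(0.7226) = 43.7°.
Dip direction = azimuth of (n_x, n_y) = atan2(-0.042, -0.457) = 185°.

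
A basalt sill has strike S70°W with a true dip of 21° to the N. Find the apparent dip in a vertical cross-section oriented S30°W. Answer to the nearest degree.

Angle between strike (S70°W) and section (S30°W): β = 40°.
tan α = tan 21° × sin 40° = 0.3839 × 0.6428 = 0.2467
apparent dip = arctan 0.2467 = 13.86°

14°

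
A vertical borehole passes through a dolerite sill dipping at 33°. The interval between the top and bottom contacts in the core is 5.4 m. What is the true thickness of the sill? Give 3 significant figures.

True thickness t = h · cos(dip) = 5.4 × cos 33°
t = 5.4 × 0.8387 = 4.529 m

4.53 m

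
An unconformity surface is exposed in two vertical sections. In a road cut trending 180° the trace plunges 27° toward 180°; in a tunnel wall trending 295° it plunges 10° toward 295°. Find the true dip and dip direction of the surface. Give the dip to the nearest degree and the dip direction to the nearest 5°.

The two traces are lines in the plane: v₁ = (sin 180°·cos 27°, cos 180°·cos 27°, −sin 27°), v₂ = (sin 295°·cos 10°, cos 295°·cos 10°, −sin 10°).
n = v₁ × v₂ = (-0.344, -0.405, 0.795) (taken with n_z > 0).
True dip = arccos(n_z / |n|) = arccos(0.8315) = 33.7°.
Dip direction = azimuth of (n_x, n_y) = atan2(-0.344, -0.405) = 220°.

true dip 34°, dip direction 220°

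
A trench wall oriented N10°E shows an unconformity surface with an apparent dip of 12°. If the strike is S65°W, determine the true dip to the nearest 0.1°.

14.5°

The section is 55° from the strike.
tan(true dip) = tan 12° / sin 55° = 0.2595
δ = arctan(0.2595) = 14.55°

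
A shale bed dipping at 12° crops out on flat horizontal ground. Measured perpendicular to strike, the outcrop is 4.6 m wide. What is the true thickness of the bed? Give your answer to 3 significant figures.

0.956 m

True thickness t = w · sin(dip) = 4.6 × sin 12°
t = 4.6 × 0.2079 = 0.956 m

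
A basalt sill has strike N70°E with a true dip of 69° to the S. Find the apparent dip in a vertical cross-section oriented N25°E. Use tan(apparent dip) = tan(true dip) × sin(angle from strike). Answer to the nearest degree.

62°

The section lies 45° from the strike.
tan α = tan 69° × sin 45° = 2.6051 × 0.7071 = 1.8421
α = arctan(1.8421) = 61.50°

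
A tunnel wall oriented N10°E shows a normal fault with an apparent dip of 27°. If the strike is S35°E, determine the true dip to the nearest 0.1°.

35.8°

β = acute angle between strike S35°E and section N10°E = 45°.
tan δ = tan α / sin β = tan 27° / sin 45° = 0.5095 / 0.7071 = 0.7206
δ = arctan(0.7206) = 35.78°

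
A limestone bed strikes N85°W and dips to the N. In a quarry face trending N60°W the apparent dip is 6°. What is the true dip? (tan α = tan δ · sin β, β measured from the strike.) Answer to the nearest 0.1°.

The section is 25° from the strike.
tan(true dip) = tan 6° / sin 25° = 0.2487
δ = arctan(0.2487) = 13.97°

14.0°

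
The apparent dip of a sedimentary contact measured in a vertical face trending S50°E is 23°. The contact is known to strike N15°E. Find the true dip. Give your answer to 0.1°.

25.1°

The section is 65° from the strike.
tan δ = tan α / sin β = tan 23° / sin 65° = 0.4245 / 0.9063 = 0.4684
δ = arctan(0.4684) = 25.10°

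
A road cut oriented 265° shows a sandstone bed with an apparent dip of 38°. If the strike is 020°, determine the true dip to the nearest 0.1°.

40.8°

β = acute angle between strike 020° and section 265° = 65°.
tan(true dip) = tan 38° / sin 65° = 0.8621
δ = arctan(0.8621) = 40.76°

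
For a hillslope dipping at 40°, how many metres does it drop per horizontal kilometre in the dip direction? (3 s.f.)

839 m

drop per km = 1000 × tan 40° = 1000 × 0.8391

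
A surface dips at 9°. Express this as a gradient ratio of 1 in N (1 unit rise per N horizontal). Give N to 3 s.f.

1 in 6.31

1 : N means tan θ = 1/N, so N = 1/tan 9° = 1/0.1584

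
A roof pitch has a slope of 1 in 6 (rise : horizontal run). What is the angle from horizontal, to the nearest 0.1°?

9.5°

tan θ = 1/6 = 0.1667
θ = arctan(0.1667) = 9.46°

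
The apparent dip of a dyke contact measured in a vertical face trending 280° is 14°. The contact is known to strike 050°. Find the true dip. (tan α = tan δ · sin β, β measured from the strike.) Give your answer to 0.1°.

18.0°

The section is 50° from the strike.
tan(true dip) = tan 14° / sin 50° = 0.3255
true dip = arctan 0.3255 = 18.03°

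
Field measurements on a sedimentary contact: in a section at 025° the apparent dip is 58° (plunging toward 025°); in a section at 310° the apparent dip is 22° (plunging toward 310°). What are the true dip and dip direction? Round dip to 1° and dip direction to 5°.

true dip 58°, dip direction 025°

Represent each trace as a vector plunging at its apparent dip toward its trend (east-north-up frame): v₁ = (0.224, 0.480, -0.848), v₂ = (-0.710, 0.596, -0.375).
n = v₁ × v₂ = (0.326, 0.686, 0.475) (taken with n_z > 0).
Dip δ = arctan(|n_h|/n_z) = arctan(0.760/0.475) = 58.0°.
Dip direction = azimuth of (n_x, n_y) = atan2(0.326, 0.686) = 25°.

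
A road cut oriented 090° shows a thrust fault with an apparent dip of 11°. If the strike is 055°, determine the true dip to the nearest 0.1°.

β = acute angle between strike 055° and section 090° = 35°.
tan δ = tan α / sin β = tan 11° / sin 35° = 0.1944 / 0.5736 = 0.3389
true dip = arctan 0.3389 = 18.72°

18.7°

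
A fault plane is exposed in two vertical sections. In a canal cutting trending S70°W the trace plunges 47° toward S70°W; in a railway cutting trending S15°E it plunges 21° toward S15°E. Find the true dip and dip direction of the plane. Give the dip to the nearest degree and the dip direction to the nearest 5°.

true dip 48°, dip direction 235°

Each apparent-dip line lies in the plane. As unit vectors (x east, y north, z up), v₁ plunges 47°→S70°W and v₂ plunges 21°→S15°E.
n = v₁ × v₂ = (-0.576, -0.406, 0.634) (taken with n_z > 0).
Dip δ = arctan(|n_h|/n_z) = arctan(0.705/0.634) = 48.0°.
Dip direction = azimuth of (n_x, n_y) = atan2(-0.576, -0.406) = 235°.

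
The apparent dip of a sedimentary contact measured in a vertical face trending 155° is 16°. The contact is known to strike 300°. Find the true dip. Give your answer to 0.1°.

26.6°

The section is 35° from the strike.
tan(true dip) = tan 16° / sin 35° = 0.4999
true dip = arctan 0.4999 = 26.56°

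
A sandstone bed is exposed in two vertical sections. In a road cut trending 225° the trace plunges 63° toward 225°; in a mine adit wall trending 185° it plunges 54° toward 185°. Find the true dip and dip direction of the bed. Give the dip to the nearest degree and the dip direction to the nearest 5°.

true dip 63°, dip direction 230°

Represent each trace as a vector plunging at its apparent dip toward its trend (east-north-up frame): v₁ = (-0.321, -0.321, -0.891), v₂ = (-0.051, -0.586, -0.809).
The plane normal is n = v₁ × v₂ ∝ (-0.262, -0.214, 0.172).
tan δ = √(n_x²+n_y²)/n_z = 0.338/0.172, so δ = 63.1°.
The horizontal component of n points toward azimuth atan2(n_x, n_y) = 231°, the dip direction.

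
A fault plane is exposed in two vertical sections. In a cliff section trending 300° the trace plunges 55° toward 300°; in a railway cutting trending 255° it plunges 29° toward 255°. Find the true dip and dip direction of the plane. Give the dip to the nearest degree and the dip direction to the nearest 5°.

true dip 57°, dip direction 325°

Each apparent-dip line lies in the plane. As unit vectors (x east, y north, z up), v₁ plunges 55°→300° and v₂ plunges 29°→255°.
The plane normal is n = v₁ × v₂ ∝ (-0.324, 0.451, 0.355).
Dip δ = arctan(|n_h|/n_z) = arctan(0.556/0.355) = 57.5°.
The horizontal component of n points toward azimuth atan2(n_x, n_y) = 324°, the dip direction.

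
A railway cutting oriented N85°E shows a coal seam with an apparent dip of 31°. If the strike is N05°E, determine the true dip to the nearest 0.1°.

31.4°

β = acute angle between strike N05°E and section N85°E = 80°.
tan(true dip) = tan 31° / sin 80° = 0.6101
δ = arctan(0.6101) = 31.39°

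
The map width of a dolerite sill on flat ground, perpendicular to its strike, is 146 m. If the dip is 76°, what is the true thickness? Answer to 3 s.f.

True thickness t = w · sin(dip) = 146 × sin 76°
t = 146 × 0.9703 = 141.663 m

142 m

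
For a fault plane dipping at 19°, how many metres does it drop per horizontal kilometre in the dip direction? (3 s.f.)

drop per km = 1000 × tan 19° = 1000 × 0.3443

344 m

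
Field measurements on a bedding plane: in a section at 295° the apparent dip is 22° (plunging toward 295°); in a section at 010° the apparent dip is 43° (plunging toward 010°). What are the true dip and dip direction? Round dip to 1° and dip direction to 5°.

Represent each trace as a vector plunging at its apparent dip toward its trend (east-north-up frame): v₁ = (-0.840, 0.392, -0.375), v₂ = (0.127, 0.720, -0.682).
The plane normal is n = v₁ × v₂ ∝ (-0.003, 0.621, 0.655).
tan δ = √(n_x²+n_y²)/n_z = 0.621/0.655, so δ = 43.5°.
Dip direction = atan2(-0.003, 0.621) = 360° (azimuth of n's horizontal projection).

true dip 43°, dip direction 000°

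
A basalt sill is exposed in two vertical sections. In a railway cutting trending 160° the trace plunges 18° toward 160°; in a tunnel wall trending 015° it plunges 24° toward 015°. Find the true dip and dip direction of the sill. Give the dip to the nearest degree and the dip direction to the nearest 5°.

Represent each trace as a vector plunging at its apparent dip toward its trend (east-north-up frame): v₁ = (0.325, -0.894, -0.309), v₂ = (0.236, 0.882, -0.407).
Cross product v₁ × v₂ gives the pole to the plane: n ∝ (0.636, 0.059, 0.498).
True dip = arccos(n_z / |n|) = arccos(0.6150) = 52.0°.
Dip direction = atan2(0.636, 0.059) = 85° (azimuth of n's horizontal projection).

true dip 52°, dip direction 085°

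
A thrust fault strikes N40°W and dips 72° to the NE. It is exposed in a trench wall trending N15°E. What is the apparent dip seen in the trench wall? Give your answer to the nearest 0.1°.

The section lies 55° from the strike.
tan(apparent dip) = tan 72° · sin 55° = 2.5211
apparent dip = arctan 2.5211 = 68.36°

68.4°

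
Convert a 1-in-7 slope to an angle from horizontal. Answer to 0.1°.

8.1°

tan θ = 1/7 = 0.1429
θ = arctan(0.1429) = 8.13°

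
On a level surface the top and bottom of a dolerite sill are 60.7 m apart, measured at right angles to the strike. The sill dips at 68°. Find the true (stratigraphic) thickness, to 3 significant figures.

56.3 m

True thickness t = w · sin(dip) = 60.7 × sin 68°
t = 60.7 × 0.9272 = 56.280 m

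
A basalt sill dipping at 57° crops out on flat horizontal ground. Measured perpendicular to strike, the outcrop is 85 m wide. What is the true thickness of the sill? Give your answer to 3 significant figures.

71.3 m

True thickness t = w · sin(dip) = 85 × sin 57°
t = 85 × 0.8387 = 71.287 m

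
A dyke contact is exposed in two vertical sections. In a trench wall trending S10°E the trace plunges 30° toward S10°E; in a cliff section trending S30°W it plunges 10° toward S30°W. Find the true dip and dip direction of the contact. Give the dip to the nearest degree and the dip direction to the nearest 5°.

true dip 35°, dip direction 135°

Represent each trace as a vector plunging at its apparent dip toward its trend (east-north-up frame): v₁ = (0.150, -0.853, -0.500), v₂ = (-0.492, -0.853, -0.174).
Cross product v₁ × v₂ gives the pole to the plane: n ∝ (0.278, -0.272, 0.548).
Dip δ = arctan(|n_h|/n_z) = arctan(0.389/0.548) = 35.4°.
Dip direction = atan2(0.278, -0.272) = 134° (azimuth of n's horizontal projection).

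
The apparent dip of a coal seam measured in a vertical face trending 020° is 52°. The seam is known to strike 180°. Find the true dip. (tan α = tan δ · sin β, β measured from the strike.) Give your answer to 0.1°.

β = acute angle between strike 180° and section 020° = 20°.
tan δ = tan α / sin β = tan 52° / sin 20° = 1.2799 / 0.3420 = 3.7423
true dip = arctan 3.7423 = 75.04°

75.0°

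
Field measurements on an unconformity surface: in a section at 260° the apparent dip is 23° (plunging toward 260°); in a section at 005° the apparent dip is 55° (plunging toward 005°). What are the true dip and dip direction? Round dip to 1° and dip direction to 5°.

true dip 59°, dip direction 335°

Each apparent-dip line lies in the plane. As unit vectors (x east, y north, z up), v₁ plunges 23°→260° and v₂ plunges 55°→005°.
n = v₁ × v₂ = (-0.354, 0.762, 0.510) (taken with n_z > 0).
Dip δ = arctan(|n_h|/n_z) = arctan(0.840/0.510) = 58.7°.
Dip direction = atan2(-0.354, 0.762) = 335° (azimuth of n's horizontal projection).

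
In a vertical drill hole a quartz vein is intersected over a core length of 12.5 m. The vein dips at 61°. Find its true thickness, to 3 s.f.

True thickness t = h · cos(dip) = 12.5 × cos 61°
t = 12.5 × 0.4848 = 6.060 m

6.06 m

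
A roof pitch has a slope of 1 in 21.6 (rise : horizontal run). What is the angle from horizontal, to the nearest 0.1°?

tan θ = 1/21.6 = 0.0463
θ = arctan(0.0463) = 2.65°

2.7°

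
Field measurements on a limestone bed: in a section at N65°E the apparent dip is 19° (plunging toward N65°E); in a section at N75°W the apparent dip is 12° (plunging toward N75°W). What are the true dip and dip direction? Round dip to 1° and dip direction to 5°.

true dip 39°, dip direction 000°

Represent each trace as a vector plunging at its apparent dip toward its trend (east-north-up frame): v₁ = (0.857, 0.400, -0.326), v₂ = (-0.945, 0.253, -0.208).
n = v₁ × v₂ = (-0.001, 0.486, 0.594) (taken with n_z > 0).
Dip δ = arctan(|n_h|/n_z) = arctan(0.486/0.594) = 39.3°.
The horizontal component of n points toward azimuth atan2(n_x, n_y) = 360°, the dip direction.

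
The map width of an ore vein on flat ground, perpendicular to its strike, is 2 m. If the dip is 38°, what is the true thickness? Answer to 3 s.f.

1.23 m

True thickness t = w · sin(dip) = 2 × sin 38°
t = 2 × 0.6157 = 1.231 m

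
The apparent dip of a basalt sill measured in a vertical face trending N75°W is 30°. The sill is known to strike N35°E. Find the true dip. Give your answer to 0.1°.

β = acute angle between strike N35°E and section N75°W = 70°.
tan(true dip) = tan 30° / sin 70° = 0.6144
true dip = arctan 0.6144 = 31.57°

31.6°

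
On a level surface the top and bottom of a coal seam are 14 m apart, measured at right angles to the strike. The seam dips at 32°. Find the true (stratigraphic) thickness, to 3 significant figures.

True thickness t = w · sin(dip) = 14 × sin 32°
t = 14 × 0.5299 = 7.419 m

7.42 m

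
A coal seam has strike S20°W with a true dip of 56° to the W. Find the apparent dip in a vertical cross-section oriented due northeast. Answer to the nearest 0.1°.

32.1°

The section lies 25° from the strike.
tan α = tan 56° × sin 25° = 1.4826 × 0.4226 = 0.6266
apparent dip = arctan 0.6266 = 32.07°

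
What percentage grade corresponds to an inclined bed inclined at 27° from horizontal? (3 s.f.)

grade % = 100 × tan 27° = 100 × 0.5095

51.0%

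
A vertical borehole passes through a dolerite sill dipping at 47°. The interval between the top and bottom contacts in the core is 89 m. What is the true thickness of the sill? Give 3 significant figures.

60.7 m

True thickness t = h · cos(dip) = 89 × cos 47°
t = 89 × 0.6820 = 60.698 m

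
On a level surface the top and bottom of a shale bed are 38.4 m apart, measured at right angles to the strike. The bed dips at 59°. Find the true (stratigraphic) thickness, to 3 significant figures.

32.9 m

True thickness t = w · sin(dip) = 38.4 × sin 59°
t = 38.4 × 0.8572 = 32.915 m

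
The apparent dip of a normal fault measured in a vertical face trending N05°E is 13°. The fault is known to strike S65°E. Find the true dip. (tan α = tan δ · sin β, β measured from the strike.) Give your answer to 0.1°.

β = acute angle between strike S65°E and section N05°E = 70°.
tan(true dip) = tan 13° / sin 70° = 0.2457
δ = arctan(0.2457) = 13.80°

13.8°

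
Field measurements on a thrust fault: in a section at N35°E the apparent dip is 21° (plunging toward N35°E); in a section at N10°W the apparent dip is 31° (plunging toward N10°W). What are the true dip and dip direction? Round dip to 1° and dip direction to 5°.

true dip 31°, dip direction 345°

Represent each trace as a vector plunging at its apparent dip toward its trend (east-north-up frame): v₁ = (0.535, 0.765, -0.358), v₂ = (-0.149, 0.844, -0.515).
The plane normal is n = v₁ × v₂ ∝ (-0.091, 0.329, 0.566).
tan δ = √(n_x²+n_y²)/n_z = 0.342/0.566, so δ = 31.1°.
Dip direction = azimuth of (n_x, n_y) = atan2(-0.091, 0.329) = 344°.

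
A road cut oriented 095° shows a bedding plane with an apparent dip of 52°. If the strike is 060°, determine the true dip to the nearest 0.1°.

65.9°

β = acute angle between strike 060° and section 095° = 35°.
tan(true dip) = tan 52° / sin 35° = 2.2315
true dip = arctan 2.2315 = 65.86°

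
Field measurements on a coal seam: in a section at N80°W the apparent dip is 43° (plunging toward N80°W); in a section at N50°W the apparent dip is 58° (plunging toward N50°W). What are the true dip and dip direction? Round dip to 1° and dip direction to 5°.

true dip 61°, dip direction 340°

Each apparent-dip line lies in the plane. As unit vectors (x east, y north, z up), v₁ plunges 43°→N80°W and v₂ plunges 58°→N50°W.
Cross product v₁ × v₂ gives the pole to the plane: n ∝ (-0.125, 0.334, 0.194).
Dip δ = arctan(|n_h|/n_z) = arctan(0.356/0.194) = 61.5°.
The horizontal component of n points toward azimuth atan2(n_x, n_y) = 340°, the dip direction.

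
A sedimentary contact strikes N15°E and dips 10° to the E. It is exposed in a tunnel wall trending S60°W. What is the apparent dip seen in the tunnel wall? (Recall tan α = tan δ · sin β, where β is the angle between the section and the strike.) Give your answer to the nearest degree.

7°

Angle between strike (N15°E) and section (S60°W): β = 45°.
tan α = tan 10° × sin 45° = 0.1763 × 0.7071 = 0.1247
apparent dip = arctan 0.1247 = 7.11°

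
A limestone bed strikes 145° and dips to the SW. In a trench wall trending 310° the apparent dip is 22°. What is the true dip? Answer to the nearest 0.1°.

The section is 15° from the strike.
tan(true dip) = tan 22° / sin 15° = 1.5610
true dip = arctan 1.5610 = 57.36°

57.4°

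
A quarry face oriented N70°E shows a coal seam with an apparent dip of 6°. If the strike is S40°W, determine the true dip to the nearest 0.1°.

11.9°

The section is 30° from the strike.
tan δ = tan α / sin β = tan 6° / sin 30° = 0.1051 / 0.5000 = 0.2102
δ = arctan(0.2102) = 11.87°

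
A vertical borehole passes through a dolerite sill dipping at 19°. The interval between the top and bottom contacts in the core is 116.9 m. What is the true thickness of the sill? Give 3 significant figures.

111 m

True thickness t = h · cos(dip) = 116.9 × cos 19°
t = 116.9 × 0.9455 = 110.531 m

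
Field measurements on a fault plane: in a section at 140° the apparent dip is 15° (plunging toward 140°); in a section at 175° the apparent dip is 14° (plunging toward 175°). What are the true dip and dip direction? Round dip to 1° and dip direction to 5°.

Represent each trace as a vector plunging at its apparent dip toward its trend (east-north-up frame): v₁ = (0.621, -0.740, -0.259), v₂ = (0.085, -0.967, -0.242).
The plane normal is n = v₁ × v₂ ∝ (0.071, -0.128, 0.538).
Dip δ = arctan(|n_h|/n_z) = arctan(0.147/0.538) = 15.3°.
Dip direction = azimuth of (n_x, n_y) = atan2(0.071, -0.128) = 151°.

true dip 15°, dip direction 150°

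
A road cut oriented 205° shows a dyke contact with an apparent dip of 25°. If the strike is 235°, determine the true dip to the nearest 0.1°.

43.0°

β = acute angle between strike 235° and section 205° = 30°.
tan δ = tan α / sin β = tan 25° / sin 30° = 0.4663 / 0.5000 = 0.9326
true dip = arctan 0.9326 = 43.00°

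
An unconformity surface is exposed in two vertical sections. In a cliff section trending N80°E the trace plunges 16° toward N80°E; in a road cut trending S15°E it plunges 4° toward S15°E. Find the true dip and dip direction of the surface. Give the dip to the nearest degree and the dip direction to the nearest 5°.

true dip 16°, dip direction 090°

Represent each trace as a vector plunging at its apparent dip toward its trend (east-north-up frame): v₁ = (0.947, 0.167, -0.276), v₂ = (0.258, -0.964, -0.070).
n = v₁ × v₂ = (0.277, 0.005, 0.955) (taken with n_z > 0).
Dip δ = arctan(|n_h|/n_z) = arctan(0.277/0.955) = 16.2°.
The horizontal component of n points toward azimuth atan2(n_x, n_y) = 89°, the dip direction.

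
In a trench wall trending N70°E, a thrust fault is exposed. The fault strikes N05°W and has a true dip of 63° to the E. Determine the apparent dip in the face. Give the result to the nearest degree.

The section lies 75° from the strike.
tan α = tan 63° × sin 75° = 1.9626 × 0.9659 = 1.8957
α = arctan(1.8957) = 62.19°

62°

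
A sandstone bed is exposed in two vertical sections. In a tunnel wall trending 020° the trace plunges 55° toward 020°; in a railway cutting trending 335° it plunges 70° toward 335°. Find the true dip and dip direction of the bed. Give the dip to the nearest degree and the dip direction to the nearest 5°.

true dip 71°, dip direction 320°

Each apparent-dip line lies in the plane. As unit vectors (x east, y north, z up), v₁ plunges 55°→020° and v₂ plunges 70°→335°.
n = v₁ × v₂ = (-0.253, 0.303, 0.139) (taken with n_z > 0).
Dip δ = arctan(|n_h|/n_z) = arctan(0.394/0.139) = 70.6°.
The horizontal component of n points toward azimuth atan2(n_x, n_y) = 320°, the dip direction.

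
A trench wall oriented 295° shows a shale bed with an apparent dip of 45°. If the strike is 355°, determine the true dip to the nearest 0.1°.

β = acute angle between strike 355° and section 295° = 60°.
tan(true dip) = tan 45° / sin 60° = 1.1547
δ = arctan(1.1547) = 49.11°

49.1°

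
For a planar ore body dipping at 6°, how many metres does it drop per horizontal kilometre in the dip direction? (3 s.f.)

drop per km = 1000 × tan 6° = 1000 × 0.1051

105 m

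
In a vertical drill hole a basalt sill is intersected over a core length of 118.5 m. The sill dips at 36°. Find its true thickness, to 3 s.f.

95.9 m

True thickness t = h · cos(dip) = 118.5 × cos 36°
t = 118.5 × 0.8090 = 95.869 m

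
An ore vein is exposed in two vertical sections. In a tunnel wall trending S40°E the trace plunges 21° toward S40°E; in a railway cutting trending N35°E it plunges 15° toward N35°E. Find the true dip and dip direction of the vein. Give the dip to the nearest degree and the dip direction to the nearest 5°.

true dip 28°, dip direction 095°

Each apparent-dip line lies in the plane. As unit vectors (x east, y north, z up), v₁ plunges 21°→S40°E and v₂ plunges 15°→N35°E.
n = v₁ × v₂ = (0.469, -0.043, 0.871) (taken with n_z > 0).
True dip = arccos(n_z / |n|) = arccos(0.8798) = 28.4°.
The horizontal component of n points toward azimuth atan2(n_x, n_y) = 95°, the dip direction.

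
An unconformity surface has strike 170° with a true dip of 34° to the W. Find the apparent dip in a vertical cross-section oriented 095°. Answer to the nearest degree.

Angle between strike (170°) and section (095°): β = 75°.
tan(apparent dip) = tan 34° · sin 75° = 0.6515
α = arctan(0.6515) = 33.09°

33°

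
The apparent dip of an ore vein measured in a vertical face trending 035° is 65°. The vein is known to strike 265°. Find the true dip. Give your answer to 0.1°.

70.3°

β = acute angle between strike 265° and section 035° = 50°.
tan(true dip) = tan 65° / sin 50° = 2.7995
δ = arctan(2.7995) = 70.34°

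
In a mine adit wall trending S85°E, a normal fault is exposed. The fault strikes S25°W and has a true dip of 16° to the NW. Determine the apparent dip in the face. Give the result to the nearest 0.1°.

The section lies 70° from the strike.
tan α = tan 16° × sin 70° = 0.2867 × 0.9397 = 0.2695
α = arctan(0.2695) = 15.08°

15.1°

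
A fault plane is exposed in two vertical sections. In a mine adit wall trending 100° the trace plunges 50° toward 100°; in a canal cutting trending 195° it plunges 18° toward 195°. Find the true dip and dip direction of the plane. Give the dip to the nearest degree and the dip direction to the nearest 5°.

Each apparent-dip line lies in the plane. As unit vectors (x east, y north, z up), v₁ plunges 50°→100° and v₂ plunges 18°→195°.
The plane normal is n = v₁ × v₂ ∝ (0.669, -0.384, 0.609).
tan δ = √(n_x²+n_y²)/n_z = 0.772/0.609, so δ = 51.7°.
Dip direction = atan2(0.669, -0.384) = 120° (azimuth of n's horizontal projection).

true dip 52°, dip direction 120°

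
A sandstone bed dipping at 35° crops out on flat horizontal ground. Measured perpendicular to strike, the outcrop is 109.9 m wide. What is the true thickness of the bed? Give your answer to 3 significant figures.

63.0 m

True thickness t = w · sin(dip) = 109.9 × sin 35°
t = 109.9 × 0.5736 = 63.036 m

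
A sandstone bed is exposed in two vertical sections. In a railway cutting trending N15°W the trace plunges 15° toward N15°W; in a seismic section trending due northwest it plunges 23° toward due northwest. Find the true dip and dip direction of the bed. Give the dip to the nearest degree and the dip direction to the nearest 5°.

Each apparent-dip line lies in the plane. As unit vectors (x east, y north, z up), v₁ plunges 15°→N15°W and v₂ plunges 23°→due northwest.
Cross product v₁ × v₂ gives the pole to the plane: n ∝ (-0.196, 0.071, 0.445).
tan δ = √(n_x²+n_y²)/n_z = 0.208/0.445, so δ = 25.1°.
Dip direction = azimuth of (n_x, n_y) = atan2(-0.196, 0.071) = 290°.

true dip 25°, dip direction 290°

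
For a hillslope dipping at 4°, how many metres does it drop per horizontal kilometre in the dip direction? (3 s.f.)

69.9 m

drop per km = 1000 × tan 4° = 1000 × 0.0699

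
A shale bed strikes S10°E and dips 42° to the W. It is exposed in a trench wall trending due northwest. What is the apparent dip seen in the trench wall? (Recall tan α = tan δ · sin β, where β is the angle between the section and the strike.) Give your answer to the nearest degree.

The strike is S10°E and the section trends due northwest; the acute angle between them is β = 35°.
tan α = tan 42° × sin 35° = 0.9004 × 0.5736 = 0.5165
α = arctan(0.5165) = 27.31°

27°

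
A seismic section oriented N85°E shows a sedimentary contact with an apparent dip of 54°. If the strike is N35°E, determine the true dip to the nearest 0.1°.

The section is 50° from the strike.
tan(true dip) = tan 54° / sin 50° = 1.7967
δ = arctan(1.7967) = 60.90°

60.9°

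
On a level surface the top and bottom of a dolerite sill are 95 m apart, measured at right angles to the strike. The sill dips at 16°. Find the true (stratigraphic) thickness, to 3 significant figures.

26.2 m

True thickness t = w · sin(dip) = 95 × sin 16°
t = 95 × 0.2756 = 26.186 m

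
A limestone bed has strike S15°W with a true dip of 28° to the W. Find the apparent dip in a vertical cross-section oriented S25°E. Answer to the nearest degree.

19°

The strike is S15°W and the section trends S25°E; the acute angle between them is β = 40°.
tan(apparent dip) = tan 28° · sin 40° = 0.3418
α = arctan(0.3418) = 18.87°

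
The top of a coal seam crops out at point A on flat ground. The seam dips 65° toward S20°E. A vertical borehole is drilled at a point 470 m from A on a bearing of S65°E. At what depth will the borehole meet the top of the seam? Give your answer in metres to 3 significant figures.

713 m

The hole lies 45° from the dip direction, so the down-dip offset is 470 × cos 45° = 332.34 m.
Depth = down-dip offset × tan(dip) = 332.34 × tan 65° = 332.34 × 2.1445
Depth = 712.71 m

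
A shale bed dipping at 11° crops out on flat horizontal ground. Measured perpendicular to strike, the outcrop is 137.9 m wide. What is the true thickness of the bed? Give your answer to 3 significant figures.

26.3 m

True thickness t = w · sin(dip) = 137.9 × sin 11°
t = 137.9 × 0.1908 = 26.313 m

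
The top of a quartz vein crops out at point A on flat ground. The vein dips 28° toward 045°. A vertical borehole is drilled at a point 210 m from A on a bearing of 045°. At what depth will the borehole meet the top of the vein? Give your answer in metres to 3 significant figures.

112 m

The hole is directly down-dip from the outcrop, so the down-dip offset is 210 m.
Depth = down-dip offset × tan(dip) = 210.00 × tan 28° = 210.00 × 0.5317
Depth = 111.66 m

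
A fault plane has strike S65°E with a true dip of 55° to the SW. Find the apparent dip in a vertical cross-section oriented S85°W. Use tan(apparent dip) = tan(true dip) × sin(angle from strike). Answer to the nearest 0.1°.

The strike is S65°E and the section trends S85°W; the acute angle between them is β = 30°.
tan(apparent dip) = tan 55° · sin 30° = 0.7141
apparent dip = arctan 0.7141 = 35.53°

35.5°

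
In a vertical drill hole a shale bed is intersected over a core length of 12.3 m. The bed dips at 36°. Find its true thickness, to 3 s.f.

9.95 m

True thickness t = h · cos(dip) = 12.3 × cos 36°
t = 12.3 × 0.8090 = 9.951 m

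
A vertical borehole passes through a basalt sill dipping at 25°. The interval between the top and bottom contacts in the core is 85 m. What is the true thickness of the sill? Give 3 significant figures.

True thickness t = h · cos(dip) = 85 × cos 25°
t = 85 × 0.9063 = 77.036 m

77.0 m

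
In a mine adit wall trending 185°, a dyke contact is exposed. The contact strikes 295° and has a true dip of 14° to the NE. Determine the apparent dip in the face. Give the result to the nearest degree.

The strike is 295° and the section trends 185°; the acute angle between them is β = 70°.
tan(apparent dip) = tan 14° · sin 70° = 0.2343
α = arctan(0.2343) = 13.19°

13°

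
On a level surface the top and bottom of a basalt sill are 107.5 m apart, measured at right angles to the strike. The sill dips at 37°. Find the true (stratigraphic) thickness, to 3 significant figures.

True thickness t = w · sin(dip) = 107.5 × sin 37°
t = 107.5 × 0.6018 = 64.695 m

64.7 m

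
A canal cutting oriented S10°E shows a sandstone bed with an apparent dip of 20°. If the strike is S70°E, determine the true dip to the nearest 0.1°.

22.8°

The section is 60° from the strike.
tan δ = tan α / sin β = tan 20° / sin 60° = 0.3640 / 0.8660 = 0.4203
true dip = arctan 0.4203 = 22.80°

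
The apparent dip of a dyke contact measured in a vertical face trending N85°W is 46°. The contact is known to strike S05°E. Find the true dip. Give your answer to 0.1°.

β = acute angle between strike S05°E and section N85°W = 80°.
tan(true dip) = tan 46° / sin 80° = 1.0515
true dip = arctan 1.0515 = 46.44°

46.4°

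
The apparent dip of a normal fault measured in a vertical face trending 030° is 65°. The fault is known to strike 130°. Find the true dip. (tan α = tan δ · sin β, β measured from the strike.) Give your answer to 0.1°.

65.3°

The section is 80° from the strike.
tan δ = tan α / sin β = tan 65° / sin 80° = 2.1445 / 0.9848 = 2.1776
δ = arctan(2.1776) = 65.33°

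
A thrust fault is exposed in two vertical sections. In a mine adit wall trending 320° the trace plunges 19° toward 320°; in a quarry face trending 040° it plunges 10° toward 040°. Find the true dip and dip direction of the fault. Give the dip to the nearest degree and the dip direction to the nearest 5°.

Represent each trace as a vector plunging at its apparent dip toward its trend (east-north-up frame): v₁ = (-0.608, 0.724, -0.326), v₂ = (0.633, 0.754, -0.174).
Cross product v₁ × v₂ gives the pole to the plane: n ∝ (-0.120, 0.312, 0.917).
tan δ = √(n_x²+n_y²)/n_z = 0.334/0.917, so δ = 20.0°.
Dip direction = atan2(-0.120, 0.312) = 339° (azimuth of n's horizontal projection).

true dip 20°, dip direction 340°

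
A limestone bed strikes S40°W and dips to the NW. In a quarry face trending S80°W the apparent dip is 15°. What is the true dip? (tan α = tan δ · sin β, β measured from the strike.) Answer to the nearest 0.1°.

22.6°

β = acute angle between strike S40°W and section S80°W = 40°.
tan(true dip) = tan 15° / sin 40° = 0.4169
δ = arctan(0.4169) = 22.63°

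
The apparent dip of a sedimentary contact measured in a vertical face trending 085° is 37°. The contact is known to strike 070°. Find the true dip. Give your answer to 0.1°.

71.0°

β = acute angle between strike 070° and section 085° = 15°.
tan δ = tan α / sin β = tan 37° / sin 15° = 0.7536 / 0.2588 = 2.9115
true dip = arctan 2.9115 = 71.04°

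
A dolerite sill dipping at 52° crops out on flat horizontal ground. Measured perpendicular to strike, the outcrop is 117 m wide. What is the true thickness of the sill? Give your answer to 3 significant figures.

92.2 m

True thickness t = w · sin(dip) = 117 × sin 52°
t = 117 × 0.7880 = 92.197 m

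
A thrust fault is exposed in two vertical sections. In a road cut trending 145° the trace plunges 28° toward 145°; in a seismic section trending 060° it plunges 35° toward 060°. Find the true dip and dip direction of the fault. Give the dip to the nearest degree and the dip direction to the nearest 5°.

Represent each trace as a vector plunging at its apparent dip toward its trend (east-north-up frame): v₁ = (0.506, -0.723, -0.469), v₂ = (0.709, 0.410, -0.574).
Cross product v₁ × v₂ gives the pole to the plane: n ∝ (0.607, -0.043, 0.721).
Dip δ = arctan(|n_h|/n_z) = arctan(0.609/0.721) = 40.2°.
The horizontal component of n points toward azimuth atan2(n_x, n_y) = 94°, the dip direction.

true dip 40°, dip direction 095°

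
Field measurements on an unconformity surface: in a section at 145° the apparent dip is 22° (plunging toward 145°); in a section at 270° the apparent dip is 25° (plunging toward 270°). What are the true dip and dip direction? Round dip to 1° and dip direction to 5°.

true dip 43°, dip direction 210°

Represent each trace as a vector plunging at its apparent dip toward its trend (east-north-up frame): v₁ = (0.532, -0.760, -0.375), v₂ = (-0.906, -0.000, -0.423).
The plane normal is n = v₁ × v₂ ∝ (-0.321, -0.564, 0.688).
Dip δ = arctan(|n_h|/n_z) = arctan(0.649/0.688) = 43.3°.
Dip direction = azimuth of (n_x, n_y) = atan2(-0.321, -0.564) = 210°.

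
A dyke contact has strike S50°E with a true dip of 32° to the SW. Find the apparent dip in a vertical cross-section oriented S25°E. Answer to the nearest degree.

15°

The strike is S50°E and the section trends S25°E; the acute angle between them is β = 25°.
tan(apparent dip) = tan 32° · sin 25° = 0.2641
apparent dip = arctan 0.2641 = 14.79°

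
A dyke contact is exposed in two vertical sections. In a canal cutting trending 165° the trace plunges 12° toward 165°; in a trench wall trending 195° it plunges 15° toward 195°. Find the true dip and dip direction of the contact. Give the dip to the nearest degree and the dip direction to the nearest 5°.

true dip 15°, dip direction 205°

The two traces are lines in the plane: v₁ = (sin 165°·cos 12°, cos 165°·cos 12°, −sin 12°), v₂ = (sin 195°·cos 15°, cos 195°·cos 15°, −sin 15°).
n = v₁ × v₂ = (-0.051, -0.118, 0.472) (taken with n_z > 0).
tan δ = √(n_x²+n_y²)/n_z = 0.128/0.472, so δ = 15.2°.
Dip direction = azimuth of (n_x, n_y) = atan2(-0.051, -0.118) = 203°.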